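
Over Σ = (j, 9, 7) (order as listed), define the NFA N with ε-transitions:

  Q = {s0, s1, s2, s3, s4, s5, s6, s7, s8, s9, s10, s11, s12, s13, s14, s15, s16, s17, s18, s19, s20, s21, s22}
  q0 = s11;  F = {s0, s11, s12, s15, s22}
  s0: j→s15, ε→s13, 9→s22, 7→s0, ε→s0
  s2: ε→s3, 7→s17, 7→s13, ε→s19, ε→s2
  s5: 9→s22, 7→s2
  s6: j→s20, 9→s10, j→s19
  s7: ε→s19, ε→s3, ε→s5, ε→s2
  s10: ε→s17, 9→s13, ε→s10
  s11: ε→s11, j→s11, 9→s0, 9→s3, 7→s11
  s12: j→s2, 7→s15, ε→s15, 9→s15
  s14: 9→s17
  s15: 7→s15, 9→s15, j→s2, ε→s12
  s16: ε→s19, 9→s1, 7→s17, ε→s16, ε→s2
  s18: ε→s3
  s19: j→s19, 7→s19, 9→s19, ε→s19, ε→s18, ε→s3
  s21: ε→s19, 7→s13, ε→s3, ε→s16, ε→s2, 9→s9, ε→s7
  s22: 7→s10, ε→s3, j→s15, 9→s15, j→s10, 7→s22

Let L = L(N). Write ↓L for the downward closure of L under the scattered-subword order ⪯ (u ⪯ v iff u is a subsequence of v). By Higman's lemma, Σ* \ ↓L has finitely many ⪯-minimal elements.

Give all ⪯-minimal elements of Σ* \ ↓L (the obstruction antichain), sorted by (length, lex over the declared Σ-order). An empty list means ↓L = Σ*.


|Q|=23, |F|=5, |δ|=61 (27 ε).
min D↑ (5 st, q0=0, F={4}): 0:j→0,9→1,7→0 1:j→2,9→3,7→1 2:j→4,9→2,7→2 3:j→2,9→2,7→3 4:j→4,9→4,7→4.
'9jj': N↓-sim [12, 11, 9, 6] end={s13,s17,s18,s19,s2,s3} rej; 3/3 single-dels accept.
'999j': run [12, 11, 10, 8, 6] end={s13,s17,s18,s19,s2,s3} ∉↓L; 4/4 single-dels accept.
2 obstructions.

Antichain: [9jj, 999j].


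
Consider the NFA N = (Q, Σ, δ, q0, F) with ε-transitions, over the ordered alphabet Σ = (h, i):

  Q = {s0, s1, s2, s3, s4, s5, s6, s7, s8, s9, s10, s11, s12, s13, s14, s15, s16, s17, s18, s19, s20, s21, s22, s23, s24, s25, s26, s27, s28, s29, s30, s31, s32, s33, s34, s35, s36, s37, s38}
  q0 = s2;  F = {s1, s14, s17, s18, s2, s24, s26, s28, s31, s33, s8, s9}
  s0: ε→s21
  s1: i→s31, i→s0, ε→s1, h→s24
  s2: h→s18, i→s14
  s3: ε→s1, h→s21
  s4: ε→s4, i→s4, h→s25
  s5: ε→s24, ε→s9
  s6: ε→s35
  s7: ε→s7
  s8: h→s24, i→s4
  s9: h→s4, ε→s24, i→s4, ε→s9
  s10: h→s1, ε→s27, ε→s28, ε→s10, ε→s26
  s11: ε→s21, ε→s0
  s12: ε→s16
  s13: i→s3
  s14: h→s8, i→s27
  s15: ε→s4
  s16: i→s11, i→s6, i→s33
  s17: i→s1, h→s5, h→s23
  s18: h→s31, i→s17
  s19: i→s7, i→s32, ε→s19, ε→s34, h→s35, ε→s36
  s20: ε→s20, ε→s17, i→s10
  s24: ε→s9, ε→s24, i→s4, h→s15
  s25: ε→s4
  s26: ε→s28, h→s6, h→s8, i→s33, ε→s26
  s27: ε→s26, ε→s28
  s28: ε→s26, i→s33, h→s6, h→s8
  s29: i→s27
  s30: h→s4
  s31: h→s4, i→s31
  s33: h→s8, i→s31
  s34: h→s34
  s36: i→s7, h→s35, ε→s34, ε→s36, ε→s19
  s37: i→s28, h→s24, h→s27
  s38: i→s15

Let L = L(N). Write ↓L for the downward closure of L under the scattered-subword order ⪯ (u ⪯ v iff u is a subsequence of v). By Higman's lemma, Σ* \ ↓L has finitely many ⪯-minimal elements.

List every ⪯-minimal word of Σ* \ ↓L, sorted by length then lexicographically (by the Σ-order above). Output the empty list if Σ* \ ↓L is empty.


Antichain: [hhh, ihi, hiiih, iiiih].

|Q|=39, |F|=12, |δ|=83 (34 ε).
min D↑ (11 st, q0=0, F={7}): 0:h→1,i→2 1:h→3,i→4 2:h→5,i→6 3:h→7,i→3 4:h→8,i→9 5:h→8,i→7 6:h→5,i→10 7:h→7,i→7 8:h→7,i→7 9:h→8,i→3 10:h→5,i→3 (ε-aug+det+¬).
'hhh': run [22, 16, 8, 3] end={s15,s25,s4} — reject; 3/3 single-dels accept.
'ihi': run [22, 20, 10, 2] end={s25,s4} — reject; 3/3 single-dels accept.
'hiiih': |S_i|=[22, 16, 12, 9, 5, 2] end={s25,s4} ∉↓L; 5/5 deletions ∈↓L.
'iiiih': run [22, 20, 16, 10, 3, 2] end={s25,s4} rej; 5/5 del acc.
4 minimals (antichain).


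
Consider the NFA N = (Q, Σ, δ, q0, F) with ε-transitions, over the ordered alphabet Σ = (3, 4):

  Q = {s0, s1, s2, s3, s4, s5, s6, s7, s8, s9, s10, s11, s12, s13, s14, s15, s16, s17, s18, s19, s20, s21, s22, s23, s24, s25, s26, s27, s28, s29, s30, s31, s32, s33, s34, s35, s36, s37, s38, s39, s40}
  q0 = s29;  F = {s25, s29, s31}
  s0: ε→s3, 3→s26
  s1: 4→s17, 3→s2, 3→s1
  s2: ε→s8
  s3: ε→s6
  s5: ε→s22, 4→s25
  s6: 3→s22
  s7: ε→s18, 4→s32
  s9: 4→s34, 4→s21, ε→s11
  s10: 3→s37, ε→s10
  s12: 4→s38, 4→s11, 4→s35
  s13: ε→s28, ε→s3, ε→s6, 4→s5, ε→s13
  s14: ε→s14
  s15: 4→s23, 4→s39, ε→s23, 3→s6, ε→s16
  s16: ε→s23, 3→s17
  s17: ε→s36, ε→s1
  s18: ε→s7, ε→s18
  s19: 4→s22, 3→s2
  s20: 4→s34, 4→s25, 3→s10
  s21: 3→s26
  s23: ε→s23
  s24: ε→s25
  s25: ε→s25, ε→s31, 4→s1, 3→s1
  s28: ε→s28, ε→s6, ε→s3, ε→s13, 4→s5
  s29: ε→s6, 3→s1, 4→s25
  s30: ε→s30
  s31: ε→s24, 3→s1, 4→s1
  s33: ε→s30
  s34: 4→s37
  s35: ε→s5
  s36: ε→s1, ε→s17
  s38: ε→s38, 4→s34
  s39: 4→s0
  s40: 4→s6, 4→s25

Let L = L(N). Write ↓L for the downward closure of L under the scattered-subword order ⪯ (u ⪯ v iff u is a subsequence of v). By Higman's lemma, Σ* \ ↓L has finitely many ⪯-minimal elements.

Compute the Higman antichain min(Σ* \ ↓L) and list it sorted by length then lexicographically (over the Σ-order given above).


|Q|=41, |F|=3, |δ|=71 (35 ε).
min D↑ (3 st, q0=0, F={1}): 0:3→1,4→2 1:3→1,4→1 2:3→1,4→1 (ε-aug+det+¬).
'3': run [11, 6] end={s1,s17,s2,s22,s36,s8} rej; 1/1 single-dels accept.
'44': N↓-sim [11, 8, 5] end={s1,s17,s2,s36,s8} — reject; 2/2 single-dels accept.
2 words, ⪯-incomp.

Antichain: [3, 44].


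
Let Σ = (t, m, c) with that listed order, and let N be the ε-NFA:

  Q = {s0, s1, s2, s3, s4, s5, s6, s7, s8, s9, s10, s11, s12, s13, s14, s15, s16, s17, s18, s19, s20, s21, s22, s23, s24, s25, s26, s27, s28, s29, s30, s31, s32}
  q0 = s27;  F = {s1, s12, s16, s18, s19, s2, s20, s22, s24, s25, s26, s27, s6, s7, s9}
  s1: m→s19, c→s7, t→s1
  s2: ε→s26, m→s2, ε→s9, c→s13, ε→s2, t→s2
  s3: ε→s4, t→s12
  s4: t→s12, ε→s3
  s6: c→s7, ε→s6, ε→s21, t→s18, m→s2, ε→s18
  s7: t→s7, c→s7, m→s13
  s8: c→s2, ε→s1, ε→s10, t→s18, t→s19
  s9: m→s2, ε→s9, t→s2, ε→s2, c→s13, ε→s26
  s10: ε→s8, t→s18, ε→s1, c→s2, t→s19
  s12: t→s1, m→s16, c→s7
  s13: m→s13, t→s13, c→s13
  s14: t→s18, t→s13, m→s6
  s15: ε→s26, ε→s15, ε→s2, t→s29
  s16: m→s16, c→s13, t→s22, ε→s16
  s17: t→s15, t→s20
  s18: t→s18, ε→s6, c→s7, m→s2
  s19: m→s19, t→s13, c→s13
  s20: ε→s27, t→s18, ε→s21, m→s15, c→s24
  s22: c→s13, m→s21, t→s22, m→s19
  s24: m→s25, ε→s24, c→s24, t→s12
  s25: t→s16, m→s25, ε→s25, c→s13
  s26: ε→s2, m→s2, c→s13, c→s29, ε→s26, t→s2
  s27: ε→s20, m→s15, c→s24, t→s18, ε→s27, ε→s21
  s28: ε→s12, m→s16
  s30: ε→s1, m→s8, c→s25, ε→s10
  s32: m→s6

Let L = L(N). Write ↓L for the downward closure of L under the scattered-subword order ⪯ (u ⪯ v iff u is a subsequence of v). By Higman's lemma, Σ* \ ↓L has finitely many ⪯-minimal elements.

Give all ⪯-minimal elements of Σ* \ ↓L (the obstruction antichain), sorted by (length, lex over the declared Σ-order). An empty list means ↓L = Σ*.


A = [mc, tcm, cttmt].

|Q|=33, |F|=15, |δ|=100 (32 ε).
min D↑ (12 st, q0=0, F={5}): 0:t→1,m→2,c→3 1:t→1,m→2,c→4 2:t→2,m→2,c→5 3:t→6,m→7,c→3 4:t→4,m→5,c→4 5:t→5,m→5,c→5 6:t→8,m→9,c→4 7:t→9,m→7,c→5 8:t→8,m→10,c→4 9:t→11,m→9,c→5 10:t→5,m→10,c→5 11:t→11,m→10,c→5 (ε-aug+det+¬).
'mc': N↓-sim [19, 11, 2] end={s13,s29} ∉↓L; 2/2 single-dels accept.
'tcm': |S_i|=[19, 14, 3, 1] end={s13} rej; 3/3 deletions ∈↓L.
'cttmt': |S_i|=[19, 11, 8, 6, 3, 1] end={s13} ∉↓L; 5/5 single-dels accept.
3 minimals (antichain).


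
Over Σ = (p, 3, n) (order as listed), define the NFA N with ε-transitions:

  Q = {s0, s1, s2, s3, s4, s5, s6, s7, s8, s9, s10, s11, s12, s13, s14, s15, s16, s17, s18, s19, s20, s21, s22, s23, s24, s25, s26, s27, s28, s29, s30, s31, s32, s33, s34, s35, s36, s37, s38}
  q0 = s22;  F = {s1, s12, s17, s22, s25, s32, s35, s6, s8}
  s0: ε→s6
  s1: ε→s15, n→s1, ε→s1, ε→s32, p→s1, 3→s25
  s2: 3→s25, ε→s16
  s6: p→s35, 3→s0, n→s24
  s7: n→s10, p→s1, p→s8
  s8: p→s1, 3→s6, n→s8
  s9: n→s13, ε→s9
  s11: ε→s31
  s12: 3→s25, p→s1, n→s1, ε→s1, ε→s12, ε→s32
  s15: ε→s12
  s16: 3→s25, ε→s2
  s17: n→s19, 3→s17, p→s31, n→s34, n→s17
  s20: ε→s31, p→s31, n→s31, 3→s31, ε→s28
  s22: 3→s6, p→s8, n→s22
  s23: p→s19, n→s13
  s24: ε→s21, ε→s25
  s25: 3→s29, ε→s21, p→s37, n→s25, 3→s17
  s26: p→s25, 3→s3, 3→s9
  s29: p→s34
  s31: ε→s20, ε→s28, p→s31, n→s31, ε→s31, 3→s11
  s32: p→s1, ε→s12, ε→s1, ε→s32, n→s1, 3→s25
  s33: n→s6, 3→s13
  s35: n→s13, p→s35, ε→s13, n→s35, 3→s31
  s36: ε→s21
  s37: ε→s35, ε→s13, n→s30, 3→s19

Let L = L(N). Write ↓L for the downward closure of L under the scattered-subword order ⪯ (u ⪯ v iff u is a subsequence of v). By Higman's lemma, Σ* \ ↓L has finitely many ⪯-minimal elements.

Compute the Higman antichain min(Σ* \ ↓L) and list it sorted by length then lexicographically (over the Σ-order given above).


A = [3p3, 3n3p, pp33p].

|Q|=39, |F|=9, |δ|=80 (27 ε).
min D↑ (8 st, q0=0, F={6}): 0:p→1,3→2,n→0 1:p→3,3→2,n→1 2:p→4,3→2,n→5 3:p→3,3→5,n→3 4:p→4,3→6,n→4 5:p→4,3→7,n→5 6:p→6,3→6,n→6 7:p→6,3→7,n→7.
'3p3': |S_i|=[23, 17, 10, 5] end={s11,s19,s20,s28,s31} ∉↓L; 3/3 deletions ∈↓L.
'3n3p': N↓-sim [23, 17, 15, 8, 5] end={s11,s20,s28,s31,s34} rej; 4/4 del acc.
'pp33p': |S_i|=[23, 22, 18, 14, 8, 5] end={s11,s20,s28,s31,s34} rej; 5/5 del acc.
3 minimals (antichain).


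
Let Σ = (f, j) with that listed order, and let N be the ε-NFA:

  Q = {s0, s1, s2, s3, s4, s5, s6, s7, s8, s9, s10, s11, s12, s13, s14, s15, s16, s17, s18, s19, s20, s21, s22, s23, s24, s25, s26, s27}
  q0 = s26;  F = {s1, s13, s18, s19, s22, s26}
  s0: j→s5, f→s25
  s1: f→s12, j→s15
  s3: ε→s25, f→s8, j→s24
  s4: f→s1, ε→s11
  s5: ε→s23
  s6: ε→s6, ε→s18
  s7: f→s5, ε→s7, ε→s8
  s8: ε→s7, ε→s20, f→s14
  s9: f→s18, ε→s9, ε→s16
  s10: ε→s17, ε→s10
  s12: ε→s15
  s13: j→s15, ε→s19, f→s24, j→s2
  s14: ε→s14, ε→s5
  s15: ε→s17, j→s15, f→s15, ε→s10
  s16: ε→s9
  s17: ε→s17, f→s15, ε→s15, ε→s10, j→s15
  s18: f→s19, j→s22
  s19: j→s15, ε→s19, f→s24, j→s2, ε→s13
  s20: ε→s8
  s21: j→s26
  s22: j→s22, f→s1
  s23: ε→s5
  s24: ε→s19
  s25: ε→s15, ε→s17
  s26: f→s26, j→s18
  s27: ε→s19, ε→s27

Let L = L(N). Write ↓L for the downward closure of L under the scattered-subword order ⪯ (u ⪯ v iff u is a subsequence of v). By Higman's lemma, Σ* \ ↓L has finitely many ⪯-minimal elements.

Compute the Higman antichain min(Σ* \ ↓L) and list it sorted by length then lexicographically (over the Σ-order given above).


A = [jfj, jjff].

|Q|=28, |F|=6, |δ|=59 (32 ε).
min D↑ (6 st, q0=0, F={4}): 0:f→0,j→1 1:f→2,j→3 2:f→2,j→4 3:f→5,j→3 4:f→4,j→4 5:f→4,j→4 (ε-aug+det+¬).
'jfj': |S_i|=[12, 11, 9, 4] end={s10,s15,s17,s2} — reject; 3/3 single-dels accept.
'jjff': run [12, 11, 7, 5, 4] end={s10,s12,s15,s17} — reject; 4/4 single-dels accept.
2 minimals (antichain).


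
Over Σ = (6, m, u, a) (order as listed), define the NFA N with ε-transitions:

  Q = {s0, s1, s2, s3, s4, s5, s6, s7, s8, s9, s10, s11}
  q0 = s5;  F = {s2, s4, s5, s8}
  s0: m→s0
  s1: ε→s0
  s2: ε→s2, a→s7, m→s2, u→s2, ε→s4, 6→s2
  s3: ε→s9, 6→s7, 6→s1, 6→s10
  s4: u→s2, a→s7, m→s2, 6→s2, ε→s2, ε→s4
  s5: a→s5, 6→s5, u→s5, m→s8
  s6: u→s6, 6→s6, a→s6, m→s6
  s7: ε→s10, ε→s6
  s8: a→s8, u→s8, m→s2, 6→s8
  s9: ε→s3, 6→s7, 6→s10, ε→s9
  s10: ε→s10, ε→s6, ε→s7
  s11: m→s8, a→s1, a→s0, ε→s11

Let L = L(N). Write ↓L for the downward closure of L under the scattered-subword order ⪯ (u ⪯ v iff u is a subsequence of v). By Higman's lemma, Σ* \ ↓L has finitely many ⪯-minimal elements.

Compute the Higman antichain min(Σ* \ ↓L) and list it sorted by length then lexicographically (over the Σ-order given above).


|Q|=12, |F|=4, |δ|=43 (14 ε).
min D↑ (4 st, q0=0, F={3}): 0:6→0,m→1,u→0,a→0 1:6→1,m→2,u→1,a→1 2:6→2,m→2,u→2,a→3 3:6→3,m→3,u→3,a→3.
'mma': |S_i|=[7, 6, 5, 3] end={s10,s6,s7} ∉↓L; 3/3 del acc.
1 words, ⪯-incomp.

Antichain: [mma].


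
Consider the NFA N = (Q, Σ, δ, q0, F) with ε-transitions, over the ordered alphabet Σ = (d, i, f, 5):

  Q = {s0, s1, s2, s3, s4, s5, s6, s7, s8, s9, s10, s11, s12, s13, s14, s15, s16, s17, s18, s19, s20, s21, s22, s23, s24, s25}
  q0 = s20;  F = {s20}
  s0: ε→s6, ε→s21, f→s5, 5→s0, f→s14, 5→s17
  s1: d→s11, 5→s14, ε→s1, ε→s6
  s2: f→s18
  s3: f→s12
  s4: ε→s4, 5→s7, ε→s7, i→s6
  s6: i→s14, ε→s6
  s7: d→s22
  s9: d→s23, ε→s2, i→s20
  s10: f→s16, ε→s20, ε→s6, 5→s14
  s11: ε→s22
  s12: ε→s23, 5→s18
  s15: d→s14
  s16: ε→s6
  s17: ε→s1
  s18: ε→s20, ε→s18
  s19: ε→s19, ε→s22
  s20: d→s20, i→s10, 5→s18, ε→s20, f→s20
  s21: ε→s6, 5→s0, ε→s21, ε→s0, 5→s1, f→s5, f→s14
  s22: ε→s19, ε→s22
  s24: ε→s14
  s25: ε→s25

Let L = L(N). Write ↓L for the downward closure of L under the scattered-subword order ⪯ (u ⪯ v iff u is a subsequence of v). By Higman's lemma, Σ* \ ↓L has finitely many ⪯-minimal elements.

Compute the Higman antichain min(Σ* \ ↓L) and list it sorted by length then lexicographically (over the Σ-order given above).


|Q|=26, |F|=1, |δ|=52 (26 ε).
min D↑ (1 st, q0=0, F={}): 0:d→0,i→0,f→0,5→0 (ε-aug+det+¬).
L(D↑) = ∅; no obstructions.

min(Σ*\↓L) = [].


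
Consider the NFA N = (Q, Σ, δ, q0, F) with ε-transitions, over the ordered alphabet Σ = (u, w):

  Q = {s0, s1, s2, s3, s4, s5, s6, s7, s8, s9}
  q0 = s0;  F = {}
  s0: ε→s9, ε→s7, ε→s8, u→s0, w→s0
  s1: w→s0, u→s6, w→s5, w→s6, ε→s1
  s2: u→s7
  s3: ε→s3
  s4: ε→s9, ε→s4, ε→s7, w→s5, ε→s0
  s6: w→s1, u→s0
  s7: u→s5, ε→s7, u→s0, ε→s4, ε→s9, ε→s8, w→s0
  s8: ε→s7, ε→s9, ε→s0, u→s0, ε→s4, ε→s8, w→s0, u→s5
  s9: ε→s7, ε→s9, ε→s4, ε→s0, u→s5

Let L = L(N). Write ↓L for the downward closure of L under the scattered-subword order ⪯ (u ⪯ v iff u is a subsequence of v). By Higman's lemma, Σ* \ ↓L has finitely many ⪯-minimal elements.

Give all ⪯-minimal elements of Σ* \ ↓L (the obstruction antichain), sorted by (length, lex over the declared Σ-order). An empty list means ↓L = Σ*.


|Q|=10, |F|=0, |δ|=39 (22 ε).
min D↑ (1 st, q0=0, F={0}): 0:u→0,w→0 [Hopcroft].
ε ∈ L(D↑) ⇒ ↓L = ∅.

A = [ε].


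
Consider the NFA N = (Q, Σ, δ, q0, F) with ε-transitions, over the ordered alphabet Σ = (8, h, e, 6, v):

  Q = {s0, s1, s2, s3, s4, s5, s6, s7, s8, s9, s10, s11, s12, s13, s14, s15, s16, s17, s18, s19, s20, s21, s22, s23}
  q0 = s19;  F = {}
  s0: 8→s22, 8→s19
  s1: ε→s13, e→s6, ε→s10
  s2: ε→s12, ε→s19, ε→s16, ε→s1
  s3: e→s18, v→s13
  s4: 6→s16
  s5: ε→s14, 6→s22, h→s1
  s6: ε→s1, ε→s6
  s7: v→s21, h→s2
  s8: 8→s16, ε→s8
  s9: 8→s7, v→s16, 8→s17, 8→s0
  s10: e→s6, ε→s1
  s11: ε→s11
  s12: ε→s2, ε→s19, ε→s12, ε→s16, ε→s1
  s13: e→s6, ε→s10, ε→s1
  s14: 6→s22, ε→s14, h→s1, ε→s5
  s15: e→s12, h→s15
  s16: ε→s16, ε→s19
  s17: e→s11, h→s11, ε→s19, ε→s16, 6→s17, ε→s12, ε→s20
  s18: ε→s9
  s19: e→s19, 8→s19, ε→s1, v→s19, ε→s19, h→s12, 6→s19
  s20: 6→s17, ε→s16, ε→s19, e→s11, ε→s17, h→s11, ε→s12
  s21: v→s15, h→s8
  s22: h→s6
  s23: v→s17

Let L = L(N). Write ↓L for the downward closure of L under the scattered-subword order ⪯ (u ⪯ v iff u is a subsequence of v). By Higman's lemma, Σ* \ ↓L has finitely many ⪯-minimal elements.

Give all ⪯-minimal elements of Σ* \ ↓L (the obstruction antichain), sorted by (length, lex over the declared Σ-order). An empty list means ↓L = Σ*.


|Q|=24, |F|=0, |δ|=70 (34 ε).
min D↑ (1 st, q0=0, F={0}): 0:8→0,h→0,e→0,6→0,v→0 [Hopcroft].
ε ∈ L(D↑) ⇒ ↓L = ∅.

Antichain: [ε].


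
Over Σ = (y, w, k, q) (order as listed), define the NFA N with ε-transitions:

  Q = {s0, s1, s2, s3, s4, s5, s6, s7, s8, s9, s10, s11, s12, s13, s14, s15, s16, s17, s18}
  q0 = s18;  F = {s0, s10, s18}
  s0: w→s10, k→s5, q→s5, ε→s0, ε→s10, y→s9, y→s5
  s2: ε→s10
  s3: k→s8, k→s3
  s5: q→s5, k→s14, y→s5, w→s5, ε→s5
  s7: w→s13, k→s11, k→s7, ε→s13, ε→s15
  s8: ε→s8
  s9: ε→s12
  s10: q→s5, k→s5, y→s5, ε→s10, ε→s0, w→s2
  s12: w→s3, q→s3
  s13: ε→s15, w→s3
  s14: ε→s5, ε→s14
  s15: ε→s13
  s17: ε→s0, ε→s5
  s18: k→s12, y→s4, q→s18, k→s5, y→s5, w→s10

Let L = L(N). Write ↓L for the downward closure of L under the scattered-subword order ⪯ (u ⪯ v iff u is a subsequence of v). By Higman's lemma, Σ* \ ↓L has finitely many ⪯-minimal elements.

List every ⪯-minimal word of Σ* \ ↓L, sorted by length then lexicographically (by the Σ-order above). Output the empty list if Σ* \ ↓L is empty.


|Q|=19, |F|=3, |δ|=43 (16 ε).
min D↑ (3 st, q0=0, F={1}): 0:y→1,w→2,k→1,q→0 1:y→1,w→1,k→1,q→1 2:y→1,w→2,k→1,q→1.
'y': run [11, 7] end={s12,s14,s3,s4,s5,s8,s9} ∉↓L; 1/1 single-dels accept.
'k': N↓-sim [11, 5] end={s12,s14,s3,s5,s8} rej; 1/1 del acc.
'wq': run [11, 9, 4] end={s14,s3,s5,s8} — reject; 2/2 single-dels accept.
3 minimals (antichain).

min(Σ*\↓L) = [y, k, wq].


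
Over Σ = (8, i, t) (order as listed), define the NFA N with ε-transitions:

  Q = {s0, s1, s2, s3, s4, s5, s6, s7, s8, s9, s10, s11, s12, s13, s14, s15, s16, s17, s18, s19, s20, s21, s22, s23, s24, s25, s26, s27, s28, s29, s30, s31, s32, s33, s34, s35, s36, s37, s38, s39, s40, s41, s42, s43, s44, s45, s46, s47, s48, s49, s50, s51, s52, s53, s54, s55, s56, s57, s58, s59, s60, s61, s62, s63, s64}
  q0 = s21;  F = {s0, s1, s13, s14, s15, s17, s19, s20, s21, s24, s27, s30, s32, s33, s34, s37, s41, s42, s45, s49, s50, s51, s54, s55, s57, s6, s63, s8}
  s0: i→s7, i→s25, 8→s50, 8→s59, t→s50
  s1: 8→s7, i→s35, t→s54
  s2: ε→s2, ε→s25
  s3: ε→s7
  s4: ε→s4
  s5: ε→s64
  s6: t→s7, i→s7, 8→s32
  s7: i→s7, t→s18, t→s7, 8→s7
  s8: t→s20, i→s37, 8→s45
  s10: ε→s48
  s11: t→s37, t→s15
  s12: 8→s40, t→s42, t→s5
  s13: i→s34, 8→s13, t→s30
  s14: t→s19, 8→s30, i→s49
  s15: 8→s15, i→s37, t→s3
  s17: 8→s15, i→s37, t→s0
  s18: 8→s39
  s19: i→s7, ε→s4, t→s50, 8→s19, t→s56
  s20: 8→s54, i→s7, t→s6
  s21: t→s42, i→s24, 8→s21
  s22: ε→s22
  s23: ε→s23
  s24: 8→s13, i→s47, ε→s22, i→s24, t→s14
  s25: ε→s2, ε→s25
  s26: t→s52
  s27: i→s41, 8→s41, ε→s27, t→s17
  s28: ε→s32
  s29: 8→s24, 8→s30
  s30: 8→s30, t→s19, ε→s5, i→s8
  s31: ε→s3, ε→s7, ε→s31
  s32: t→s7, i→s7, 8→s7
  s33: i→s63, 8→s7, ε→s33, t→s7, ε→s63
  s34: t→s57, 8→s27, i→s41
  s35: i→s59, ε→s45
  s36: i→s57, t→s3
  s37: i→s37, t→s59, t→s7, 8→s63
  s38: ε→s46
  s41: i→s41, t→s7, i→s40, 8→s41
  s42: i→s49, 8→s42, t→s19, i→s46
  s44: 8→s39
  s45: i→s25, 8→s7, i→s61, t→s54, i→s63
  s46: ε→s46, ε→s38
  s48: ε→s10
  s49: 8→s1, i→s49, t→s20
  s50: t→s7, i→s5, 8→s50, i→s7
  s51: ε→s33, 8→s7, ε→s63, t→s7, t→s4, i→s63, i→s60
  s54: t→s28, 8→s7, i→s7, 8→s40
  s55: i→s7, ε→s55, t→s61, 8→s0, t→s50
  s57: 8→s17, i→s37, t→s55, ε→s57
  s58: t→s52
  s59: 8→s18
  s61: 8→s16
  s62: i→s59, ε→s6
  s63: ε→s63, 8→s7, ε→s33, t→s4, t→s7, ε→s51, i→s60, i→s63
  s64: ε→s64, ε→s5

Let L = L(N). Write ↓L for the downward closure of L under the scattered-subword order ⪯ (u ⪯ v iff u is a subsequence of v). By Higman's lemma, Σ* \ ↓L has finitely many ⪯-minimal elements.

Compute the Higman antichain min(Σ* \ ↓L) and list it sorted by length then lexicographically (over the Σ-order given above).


|Q|=65, |F|=28, |δ|=156 (35 ε).
min D↑ (27 st, q0=0, F={11}): 0:8→0,i→1,t→2 1:8→3,i→1,t→4 2:8→2,i→5,t→6 3:8→3,i→7,t→8 4:8→8,i→5,t→6 5:8→9,i→5,t→10 6:8→6,i→11,t→12 7:8→13,i→14,t→15 8:8→8,i→16,t→6 9:8→11,i→17,t→18 10:8→18,i→11,t→19 11:8→11,i→11,t→11 12:8→12,i→11,t→11 13:8→14,i→14,t→20 14:8→14,i→14,t→11 15:8→20,i→21,t→22 16:8→17,i→21,t→10 17:8→11,i→23,t→18 18:8→11,i→11,t→24 19:8→24,i→11,t→11 20:8→25,i→21,t→26 21:8→23,i→21,t→11 22:8→26,i→11,t→12 23:8→11,i→23,t→11 24:8→11,i→11,t→11 25:8→25,i→21,t→11 26:8→12,i→11,t→12 [Hopcroft].
'tti': |S_i|=[49, 41, 23, 7] end={s18,s2,s25,s39,s5,s64,s7} — reject; 3/3 deletions ∈↓L.
'ti88': N↓-sim [49, 41, 29, 20, 5] end={s16,s18,s39,s40,s7} ∉↓L; 4/4 del acc.
'tttt': N↓-sim [49, 41, 23, 12, 3] end={s18,s39,s7} rej; 4/4 del acc.
'i8iit': |S_i|=[49, 47, 40, 35, 18, 5] end={s18,s39,s4,s59,s7} ∉↓L; 5/5 single-dels accept.
'i8i88t': N↓-sim [49, 47, 40, 35, 28, 18, 6] end={s18,s3,s39,s4,s59,s7} rej; 6/6 single-dels accept.
5 words, ⪯-incomp.

A = [tti, ti88, tttt, i8iit, i8i88t].


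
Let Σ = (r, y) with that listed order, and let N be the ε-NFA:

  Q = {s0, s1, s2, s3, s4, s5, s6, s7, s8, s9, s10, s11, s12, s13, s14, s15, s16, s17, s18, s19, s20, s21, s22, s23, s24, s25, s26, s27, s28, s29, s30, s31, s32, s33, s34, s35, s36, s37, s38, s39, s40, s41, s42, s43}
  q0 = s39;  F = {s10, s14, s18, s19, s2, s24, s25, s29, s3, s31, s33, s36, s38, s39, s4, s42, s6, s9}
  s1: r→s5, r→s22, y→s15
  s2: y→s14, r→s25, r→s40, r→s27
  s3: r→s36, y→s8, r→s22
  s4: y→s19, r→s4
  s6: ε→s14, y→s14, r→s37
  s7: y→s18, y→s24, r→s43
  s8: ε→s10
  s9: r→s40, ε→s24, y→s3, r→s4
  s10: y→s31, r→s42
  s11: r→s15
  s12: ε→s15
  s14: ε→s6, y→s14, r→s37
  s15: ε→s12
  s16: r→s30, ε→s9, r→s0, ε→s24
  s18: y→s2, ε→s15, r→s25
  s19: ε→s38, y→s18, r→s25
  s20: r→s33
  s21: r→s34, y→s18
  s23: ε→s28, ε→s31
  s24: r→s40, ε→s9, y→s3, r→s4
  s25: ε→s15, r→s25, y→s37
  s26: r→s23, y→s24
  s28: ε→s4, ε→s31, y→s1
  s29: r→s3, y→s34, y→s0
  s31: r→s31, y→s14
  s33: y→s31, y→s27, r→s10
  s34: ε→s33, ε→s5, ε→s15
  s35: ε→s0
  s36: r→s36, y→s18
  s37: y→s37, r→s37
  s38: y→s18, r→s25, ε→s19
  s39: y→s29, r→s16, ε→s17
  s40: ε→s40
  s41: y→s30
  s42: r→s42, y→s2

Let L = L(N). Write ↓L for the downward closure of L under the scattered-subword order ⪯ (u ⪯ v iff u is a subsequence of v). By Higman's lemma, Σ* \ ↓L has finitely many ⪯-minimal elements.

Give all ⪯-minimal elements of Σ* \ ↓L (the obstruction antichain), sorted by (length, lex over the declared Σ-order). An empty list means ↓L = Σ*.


|Q|=44, |F|=18, |δ|=84 (23 ε).
min D↑ (16 st, q0=0, F={14}): 0:r→1,y→2 1:r→3,y→4 2:r→4,y→5 3:r→3,y→6 4:r→7,y→8 5:r→8,y→9 6:r→10,y→11 7:r→7,y→11 8:r→12,y→9 9:r→9,y→13 10:r→10,y→14 11:r→10,y→15 12:r→12,y→15 13:r→14,y→13 14:r→14,y→14 15:r→10,y→13 (ε-aug+det+¬).
'rryry': N↓-sim [31, 25, 19, 12, 6, 1] end={s37} ∉↓L; 5/5 deletions ∈↓L.
'yyyyr': |S_i|=[31, 24, 18, 10, 3, 1] end={s37} rej; 5/5 del acc.
2 obstructions.

min(Σ*\↓L) = [rryry, yyyyr].


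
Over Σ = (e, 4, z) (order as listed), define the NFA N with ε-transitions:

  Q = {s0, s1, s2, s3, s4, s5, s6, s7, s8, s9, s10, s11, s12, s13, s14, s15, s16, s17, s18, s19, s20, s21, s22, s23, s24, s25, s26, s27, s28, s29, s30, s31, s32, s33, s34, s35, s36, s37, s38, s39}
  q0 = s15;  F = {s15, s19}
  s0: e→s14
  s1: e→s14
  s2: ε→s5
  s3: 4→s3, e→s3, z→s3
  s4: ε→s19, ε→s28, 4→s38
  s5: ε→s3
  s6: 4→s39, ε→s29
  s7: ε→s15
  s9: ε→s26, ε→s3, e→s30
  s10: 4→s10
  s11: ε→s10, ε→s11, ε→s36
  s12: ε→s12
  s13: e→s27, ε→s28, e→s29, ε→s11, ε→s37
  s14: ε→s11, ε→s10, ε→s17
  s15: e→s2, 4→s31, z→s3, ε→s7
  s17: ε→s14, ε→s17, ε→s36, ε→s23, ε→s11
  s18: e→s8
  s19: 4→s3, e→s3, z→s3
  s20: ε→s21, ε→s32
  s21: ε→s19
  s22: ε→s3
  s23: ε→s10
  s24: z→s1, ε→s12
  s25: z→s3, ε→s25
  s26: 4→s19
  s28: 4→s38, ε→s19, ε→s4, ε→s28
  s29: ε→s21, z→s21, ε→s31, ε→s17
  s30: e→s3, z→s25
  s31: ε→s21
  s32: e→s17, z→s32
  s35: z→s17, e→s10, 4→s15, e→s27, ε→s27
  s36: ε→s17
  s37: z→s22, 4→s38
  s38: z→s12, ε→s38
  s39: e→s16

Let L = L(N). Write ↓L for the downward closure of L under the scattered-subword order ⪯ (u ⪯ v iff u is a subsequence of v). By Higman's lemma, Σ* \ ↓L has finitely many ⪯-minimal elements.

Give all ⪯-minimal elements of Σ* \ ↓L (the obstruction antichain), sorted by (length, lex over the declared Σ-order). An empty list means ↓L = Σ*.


Antichain: [e, z, 44].

|Q|=40, |F|=2, |δ|=76 (41 ε).
min D↑ (3 st, q0=0, F={1}): 0:e→1,4→2,z→1 1:e→1,4→1,z→1 2:e→1,4→1,z→1.
'e': |S_i|=[8, 3] end={s2,s3,s5} ∉↓L; 1/1 del acc.
'z': run [8, 1] end={s3} — reject; 1/1 single-dels accept.
'44': N↓-sim [8, 4, 1] end={s3} ∉↓L; 2/2 deletions ∈↓L.
3 words, ⪯-incomp.


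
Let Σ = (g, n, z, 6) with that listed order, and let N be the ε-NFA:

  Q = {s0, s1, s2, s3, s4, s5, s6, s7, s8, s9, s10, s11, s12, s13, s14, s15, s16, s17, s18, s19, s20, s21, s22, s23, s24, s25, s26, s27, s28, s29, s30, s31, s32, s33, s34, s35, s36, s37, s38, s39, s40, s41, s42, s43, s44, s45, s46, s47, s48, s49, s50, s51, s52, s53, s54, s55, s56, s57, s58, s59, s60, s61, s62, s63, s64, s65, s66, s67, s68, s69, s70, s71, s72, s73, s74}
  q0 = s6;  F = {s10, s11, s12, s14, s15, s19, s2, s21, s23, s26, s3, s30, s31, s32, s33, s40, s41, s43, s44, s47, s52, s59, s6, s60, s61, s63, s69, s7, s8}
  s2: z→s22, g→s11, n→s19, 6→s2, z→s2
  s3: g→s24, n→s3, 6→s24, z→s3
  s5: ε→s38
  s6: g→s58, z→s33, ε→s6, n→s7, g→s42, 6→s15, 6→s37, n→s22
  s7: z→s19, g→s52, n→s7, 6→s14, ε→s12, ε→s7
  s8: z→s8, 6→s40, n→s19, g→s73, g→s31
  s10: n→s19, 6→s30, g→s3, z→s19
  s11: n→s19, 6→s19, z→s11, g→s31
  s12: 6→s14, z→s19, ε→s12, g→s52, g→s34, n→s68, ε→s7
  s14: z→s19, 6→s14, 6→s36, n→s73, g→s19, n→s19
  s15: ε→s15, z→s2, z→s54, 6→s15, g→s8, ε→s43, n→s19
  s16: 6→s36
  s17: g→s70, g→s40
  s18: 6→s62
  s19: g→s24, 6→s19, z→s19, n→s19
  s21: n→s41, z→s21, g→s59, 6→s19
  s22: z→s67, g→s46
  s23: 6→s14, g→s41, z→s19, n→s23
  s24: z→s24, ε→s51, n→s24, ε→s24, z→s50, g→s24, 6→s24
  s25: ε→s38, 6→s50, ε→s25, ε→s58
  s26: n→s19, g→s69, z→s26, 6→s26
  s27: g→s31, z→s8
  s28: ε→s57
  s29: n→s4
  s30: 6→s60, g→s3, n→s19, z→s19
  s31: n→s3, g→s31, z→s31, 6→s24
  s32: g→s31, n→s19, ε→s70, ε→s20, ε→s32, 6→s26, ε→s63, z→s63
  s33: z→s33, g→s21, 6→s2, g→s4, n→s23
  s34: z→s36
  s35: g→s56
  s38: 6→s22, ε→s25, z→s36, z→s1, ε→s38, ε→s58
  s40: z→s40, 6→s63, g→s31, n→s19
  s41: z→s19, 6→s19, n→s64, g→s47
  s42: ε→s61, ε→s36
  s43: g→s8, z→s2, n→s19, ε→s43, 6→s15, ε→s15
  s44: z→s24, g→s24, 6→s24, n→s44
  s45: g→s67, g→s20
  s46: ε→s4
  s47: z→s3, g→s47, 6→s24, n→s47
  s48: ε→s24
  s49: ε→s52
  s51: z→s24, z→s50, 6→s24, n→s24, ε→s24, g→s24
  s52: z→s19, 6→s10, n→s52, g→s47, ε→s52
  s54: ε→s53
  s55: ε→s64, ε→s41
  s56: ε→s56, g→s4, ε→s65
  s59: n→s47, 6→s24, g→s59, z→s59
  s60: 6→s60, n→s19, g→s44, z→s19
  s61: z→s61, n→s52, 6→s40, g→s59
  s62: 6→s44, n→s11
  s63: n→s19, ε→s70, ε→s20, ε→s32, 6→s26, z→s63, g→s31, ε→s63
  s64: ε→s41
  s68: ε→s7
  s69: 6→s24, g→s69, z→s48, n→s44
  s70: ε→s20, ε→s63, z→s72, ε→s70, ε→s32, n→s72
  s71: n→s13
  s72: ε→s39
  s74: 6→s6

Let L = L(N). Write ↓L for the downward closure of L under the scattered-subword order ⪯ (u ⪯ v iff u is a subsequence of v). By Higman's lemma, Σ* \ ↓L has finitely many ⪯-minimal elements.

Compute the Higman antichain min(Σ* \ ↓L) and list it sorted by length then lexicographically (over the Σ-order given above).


|Q|=75, |F|=29, |δ|=206 (46 ε).
min D↑ (27 st, q0=0, F={15}): 0:g→1,n→2,z→3,6→4 1:g→5,n→6,z→1,6→7 2:g→6,n→2,z→8,6→9 3:g→10,n→11,z→3,6→12 4:g→13,n→8,z→12,6→4 5:g→5,n→14,z→5,6→15 6:g→14,n→6,z→8,6→16 7:g→17,n→8,z→7,6→18 8:g→15,n→8,z→8,6→8 9:g→8,n→8,z→8,6→9 10:g→5,n→19,z→10,6→8 11:g→19,n→11,z→8,6→9 12:g→20,n→8,z→12,6→12 13:g→17,n→8,z→13,6→7 14:g→14,n→14,z→21,6→15 15:g→15,n→15,z→15,6→15 16:g→21,n→8,z→8,6→22 17:g→17,n→21,z→17,6→15 18:g→17,n→8,z→18,6→23 19:g→14,n→19,z→8,6→8 20:g→17,n→8,z→20,6→8 21:g→15,n→21,z→21,6→15 22:g→21,n→8,z→8,6→24 23:g→25,n→8,z→23,6→23 24:g→26,n→8,z→8,6→24 25:g→25,n→26,z→15,6→15 26:g→15,n→26,z→15,6→15 (ε-aug+det+¬).
'gg6': run [51, 36, 11, 3] end={s24,s50,s51} ∉↓L; 3/3 deletions ∈↓L.
'nzg': |S_i|=[51, 27, 7, 3] end={s24,s50,s51} ∉↓L; 3/3 del acc.
'6ng': |S_i|=[51, 35, 9, 3] end={s24,s50,s51} rej; 3/3 single-dels accept.
'n6gg': run [51, 27, 12, 6, 3] end={s24,s50,s51} rej; 4/4 del acc.
'zg6g': N↓-sim [51, 41, 18, 4, 3] end={s24,s50,s51} — reject; 4/4 del acc.
'g666gz': run [51, 36, 20, 18, 9, 6, 4] end={s24,s48,s50,s51} rej; 6/6 del acc.
6 minimals (antichain).

min(Σ*\↓L) = [gg6, nzg, 6ng, n6gg, zg6g, g666gz].


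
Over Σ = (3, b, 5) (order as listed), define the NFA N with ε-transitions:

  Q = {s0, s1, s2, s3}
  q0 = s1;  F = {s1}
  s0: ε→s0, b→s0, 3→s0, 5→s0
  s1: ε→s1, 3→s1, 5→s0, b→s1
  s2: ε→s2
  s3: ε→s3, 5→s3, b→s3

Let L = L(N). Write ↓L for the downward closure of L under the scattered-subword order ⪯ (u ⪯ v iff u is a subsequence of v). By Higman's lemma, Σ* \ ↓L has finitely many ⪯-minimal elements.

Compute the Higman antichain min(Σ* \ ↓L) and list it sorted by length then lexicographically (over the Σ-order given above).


Antichain: [5].

|Q|=4, |F|=1, |δ|=12 (4 ε).
min D↑ (2 st, q0=0, F={1}): 0:3→0,b→0,5→1 1:3→1,b→1,5→1.
'5': |S_i|=[2, 1] end={s0} ∉↓L; 1/1 del acc.
1 minimals (antichain).


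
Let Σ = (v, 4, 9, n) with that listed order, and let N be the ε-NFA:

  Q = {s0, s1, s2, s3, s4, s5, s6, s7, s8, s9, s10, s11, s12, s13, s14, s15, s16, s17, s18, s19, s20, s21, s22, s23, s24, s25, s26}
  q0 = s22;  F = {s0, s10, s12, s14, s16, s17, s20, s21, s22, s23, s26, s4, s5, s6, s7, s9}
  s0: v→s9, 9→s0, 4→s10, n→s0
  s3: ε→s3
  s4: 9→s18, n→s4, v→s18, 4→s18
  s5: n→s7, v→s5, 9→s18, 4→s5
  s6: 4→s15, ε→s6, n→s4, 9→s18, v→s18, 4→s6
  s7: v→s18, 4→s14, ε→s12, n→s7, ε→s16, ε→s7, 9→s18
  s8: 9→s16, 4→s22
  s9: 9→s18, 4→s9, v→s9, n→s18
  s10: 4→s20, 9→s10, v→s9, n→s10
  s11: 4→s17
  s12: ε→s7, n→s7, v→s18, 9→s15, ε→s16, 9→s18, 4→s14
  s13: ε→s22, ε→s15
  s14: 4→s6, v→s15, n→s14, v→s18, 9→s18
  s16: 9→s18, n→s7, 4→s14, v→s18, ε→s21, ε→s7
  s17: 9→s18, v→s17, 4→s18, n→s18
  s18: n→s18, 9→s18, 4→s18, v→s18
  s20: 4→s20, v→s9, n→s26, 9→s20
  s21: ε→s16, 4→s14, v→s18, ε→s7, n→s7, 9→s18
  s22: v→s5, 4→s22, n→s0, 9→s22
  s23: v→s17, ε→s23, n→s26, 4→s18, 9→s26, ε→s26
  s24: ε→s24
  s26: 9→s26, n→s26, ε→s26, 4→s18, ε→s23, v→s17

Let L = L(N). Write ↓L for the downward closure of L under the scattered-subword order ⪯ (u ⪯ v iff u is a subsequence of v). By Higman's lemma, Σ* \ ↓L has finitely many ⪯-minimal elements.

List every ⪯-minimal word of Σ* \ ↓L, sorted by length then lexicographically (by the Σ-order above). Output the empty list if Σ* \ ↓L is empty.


A = [v9, vnv, nvn, n44n4].

|Q|=27, |F|=16, |δ|=92 (18 ε).
min D↑ (13 st, q0=0, F={3}): 0:v→1,4→0,9→0,n→2 1:v→1,4→1,9→3,n→4 2:v→5,4→6,9→2,n→2 3:v→3,4→3,9→3,n→3 4:v→3,4→7,9→3,n→4 5:v→5,4→5,9→3,n→3 6:v→5,4→8,9→6,n→6 7:v→3,4→9,9→3,n→7 8:v→5,4→8,9→8,n→10 9:v→3,4→9,9→3,n→11 10:v→12,4→3,9→10,n→10 11:v→3,4→3,9→3,n→11 12:v→12,4→3,9→3,n→3 (ε-aug+det+¬).
'v9': run [18, 12, 2] end={s15,s18} ∉↓L; 2/2 del acc.
'vnv': |S_i|=[18, 12, 9, 2] end={s15,s18} ∉↓L; 3/3 deletions ∈↓L.
'nvn': N↓-sim [18, 16, 4, 1] end={s18} — reject; 3/3 deletions ∈↓L.
'n44n4': |S_i|=[18, 16, 11, 9, 5, 1] end={s18} ∉↓L; 5/5 single-dels accept.
4 minimals (antichain).


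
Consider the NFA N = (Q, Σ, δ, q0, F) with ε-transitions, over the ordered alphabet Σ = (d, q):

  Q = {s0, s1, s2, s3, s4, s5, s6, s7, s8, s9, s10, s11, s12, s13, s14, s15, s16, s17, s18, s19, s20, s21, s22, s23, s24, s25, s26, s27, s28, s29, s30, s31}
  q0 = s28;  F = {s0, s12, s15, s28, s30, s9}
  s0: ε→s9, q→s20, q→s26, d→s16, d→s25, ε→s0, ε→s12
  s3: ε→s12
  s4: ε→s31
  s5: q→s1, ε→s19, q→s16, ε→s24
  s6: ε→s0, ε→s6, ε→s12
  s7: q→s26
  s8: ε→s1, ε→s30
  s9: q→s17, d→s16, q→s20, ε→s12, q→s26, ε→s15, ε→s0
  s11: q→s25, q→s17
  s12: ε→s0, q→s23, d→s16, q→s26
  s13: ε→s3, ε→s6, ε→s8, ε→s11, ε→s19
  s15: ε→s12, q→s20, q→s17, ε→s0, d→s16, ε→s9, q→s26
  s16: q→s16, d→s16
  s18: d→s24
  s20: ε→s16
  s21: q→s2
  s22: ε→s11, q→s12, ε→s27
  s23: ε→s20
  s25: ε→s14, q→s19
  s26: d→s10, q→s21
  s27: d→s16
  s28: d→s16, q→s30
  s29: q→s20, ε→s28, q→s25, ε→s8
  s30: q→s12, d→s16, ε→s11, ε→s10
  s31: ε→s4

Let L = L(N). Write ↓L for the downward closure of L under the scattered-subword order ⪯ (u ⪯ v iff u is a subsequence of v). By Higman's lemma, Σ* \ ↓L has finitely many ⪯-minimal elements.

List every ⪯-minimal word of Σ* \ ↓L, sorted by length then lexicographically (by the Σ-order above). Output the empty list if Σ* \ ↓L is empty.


|Q|=32, |F|=6, |δ|=69 (34 ε).
min D↑ (4 st, q0=0, F={1}): 0:d→1,q→2 1:d→1,q→1 2:d→1,q→3 3:d→1,q→1 (ε-aug+det+¬).
'd': N↓-sim [18, 5] end={s10,s14,s16,s19,s25} ∉↓L; 1/1 deletions ∈↓L.
'qqq': N↓-sim [18, 17, 15, 9] end={s10,s16,s17,s19,s2,s20,s21,s23,s26} — reject; 3/3 del acc.
2 words, ⪯-incomp.

A = [d, qqq].


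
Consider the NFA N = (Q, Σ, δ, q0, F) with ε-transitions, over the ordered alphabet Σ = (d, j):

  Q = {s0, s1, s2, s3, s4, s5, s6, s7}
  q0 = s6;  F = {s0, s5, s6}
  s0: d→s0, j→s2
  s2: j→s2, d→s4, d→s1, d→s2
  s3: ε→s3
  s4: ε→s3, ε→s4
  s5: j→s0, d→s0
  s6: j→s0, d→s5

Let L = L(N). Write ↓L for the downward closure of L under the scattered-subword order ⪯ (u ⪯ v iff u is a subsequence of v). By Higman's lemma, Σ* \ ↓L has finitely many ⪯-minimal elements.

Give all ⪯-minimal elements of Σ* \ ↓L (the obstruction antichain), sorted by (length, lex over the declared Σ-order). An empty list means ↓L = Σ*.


A = [jj, ddj].

|Q|=8, |F|=3, |δ|=13 (3 ε).
min D↑ (4 st, q0=0, F={3}): 0:d→1,j→2 1:d→2,j→2 2:d→2,j→3 3:d→3,j→3.
'jj': |S_i|=[7, 5, 4] end={s1,s2,s3,s4} rej; 2/2 del acc.
'ddj': run [7, 6, 5, 4] end={s1,s2,s3,s4} — reject; 3/3 single-dels accept.
2 words, ⪯-incomp.


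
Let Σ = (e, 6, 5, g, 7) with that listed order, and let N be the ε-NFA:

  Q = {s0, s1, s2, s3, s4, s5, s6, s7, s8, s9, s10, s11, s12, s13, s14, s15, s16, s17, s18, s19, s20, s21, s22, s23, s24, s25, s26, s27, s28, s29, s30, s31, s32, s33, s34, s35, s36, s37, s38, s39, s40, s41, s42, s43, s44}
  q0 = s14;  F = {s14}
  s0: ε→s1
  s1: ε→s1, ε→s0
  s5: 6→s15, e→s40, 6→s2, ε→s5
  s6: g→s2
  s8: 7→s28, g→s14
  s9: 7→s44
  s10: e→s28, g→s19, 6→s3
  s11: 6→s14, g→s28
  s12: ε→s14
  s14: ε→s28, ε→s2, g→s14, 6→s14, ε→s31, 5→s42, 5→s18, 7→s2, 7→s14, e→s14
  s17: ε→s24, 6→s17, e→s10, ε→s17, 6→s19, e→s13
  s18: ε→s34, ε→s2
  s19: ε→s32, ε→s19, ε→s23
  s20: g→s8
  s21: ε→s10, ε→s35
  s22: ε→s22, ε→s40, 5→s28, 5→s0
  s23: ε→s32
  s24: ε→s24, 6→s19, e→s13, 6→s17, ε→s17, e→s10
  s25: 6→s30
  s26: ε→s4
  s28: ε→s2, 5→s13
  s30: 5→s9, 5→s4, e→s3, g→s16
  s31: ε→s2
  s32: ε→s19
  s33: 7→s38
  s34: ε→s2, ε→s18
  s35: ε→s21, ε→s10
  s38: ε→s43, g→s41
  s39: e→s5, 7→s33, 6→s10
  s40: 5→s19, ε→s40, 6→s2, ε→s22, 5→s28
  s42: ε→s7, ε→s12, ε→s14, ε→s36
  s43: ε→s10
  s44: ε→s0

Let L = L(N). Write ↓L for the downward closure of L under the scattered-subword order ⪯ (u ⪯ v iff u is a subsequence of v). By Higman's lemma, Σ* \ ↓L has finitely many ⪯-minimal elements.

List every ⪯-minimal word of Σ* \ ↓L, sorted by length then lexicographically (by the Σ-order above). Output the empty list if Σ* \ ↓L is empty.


|Q|=45, |F|=1, |δ|=83 (39 ε).
min D↑ (1 st, q0=0, F={}): 0:e→0,6→0,5→0,g→0,7→0 [Hopcroft].
L(D↑) = ∅ ⇒ ↓L = Σ*.

A = [].


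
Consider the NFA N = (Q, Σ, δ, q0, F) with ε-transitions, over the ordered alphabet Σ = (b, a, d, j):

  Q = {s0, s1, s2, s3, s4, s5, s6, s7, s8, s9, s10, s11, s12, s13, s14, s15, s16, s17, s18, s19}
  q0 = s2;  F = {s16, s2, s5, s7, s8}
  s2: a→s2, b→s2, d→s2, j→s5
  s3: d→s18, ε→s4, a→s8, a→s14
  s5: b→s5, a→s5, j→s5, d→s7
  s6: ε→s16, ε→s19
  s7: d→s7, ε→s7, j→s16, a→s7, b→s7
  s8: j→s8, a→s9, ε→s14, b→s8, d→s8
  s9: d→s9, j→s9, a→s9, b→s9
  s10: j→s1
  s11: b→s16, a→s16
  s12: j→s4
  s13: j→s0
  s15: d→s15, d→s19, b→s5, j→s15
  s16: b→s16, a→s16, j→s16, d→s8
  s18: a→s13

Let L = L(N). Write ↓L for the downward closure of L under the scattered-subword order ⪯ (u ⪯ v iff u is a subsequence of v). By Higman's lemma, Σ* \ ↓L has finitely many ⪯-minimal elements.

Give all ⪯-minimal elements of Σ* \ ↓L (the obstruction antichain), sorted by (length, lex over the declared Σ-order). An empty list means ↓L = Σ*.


|Q|=20, |F|=5, |δ|=42 (5 ε).
min D↑ (6 st, q0=0, F={5}): 0:b→0,a→0,d→0,j→1 1:b→1,a→1,d→2,j→1 2:b→2,a→2,d→2,j→3 3:b→3,a→3,d→4,j→3 4:b→4,a→5,d→4,j→4 5:b→5,a→5,d→5,j→5.
'jdjda': run [7, 6, 5, 4, 3, 1] end={s9} rej; 5/5 single-dels accept.
1 words, ⪯-incomp.

min(Σ*\↓L) = [jdjda].


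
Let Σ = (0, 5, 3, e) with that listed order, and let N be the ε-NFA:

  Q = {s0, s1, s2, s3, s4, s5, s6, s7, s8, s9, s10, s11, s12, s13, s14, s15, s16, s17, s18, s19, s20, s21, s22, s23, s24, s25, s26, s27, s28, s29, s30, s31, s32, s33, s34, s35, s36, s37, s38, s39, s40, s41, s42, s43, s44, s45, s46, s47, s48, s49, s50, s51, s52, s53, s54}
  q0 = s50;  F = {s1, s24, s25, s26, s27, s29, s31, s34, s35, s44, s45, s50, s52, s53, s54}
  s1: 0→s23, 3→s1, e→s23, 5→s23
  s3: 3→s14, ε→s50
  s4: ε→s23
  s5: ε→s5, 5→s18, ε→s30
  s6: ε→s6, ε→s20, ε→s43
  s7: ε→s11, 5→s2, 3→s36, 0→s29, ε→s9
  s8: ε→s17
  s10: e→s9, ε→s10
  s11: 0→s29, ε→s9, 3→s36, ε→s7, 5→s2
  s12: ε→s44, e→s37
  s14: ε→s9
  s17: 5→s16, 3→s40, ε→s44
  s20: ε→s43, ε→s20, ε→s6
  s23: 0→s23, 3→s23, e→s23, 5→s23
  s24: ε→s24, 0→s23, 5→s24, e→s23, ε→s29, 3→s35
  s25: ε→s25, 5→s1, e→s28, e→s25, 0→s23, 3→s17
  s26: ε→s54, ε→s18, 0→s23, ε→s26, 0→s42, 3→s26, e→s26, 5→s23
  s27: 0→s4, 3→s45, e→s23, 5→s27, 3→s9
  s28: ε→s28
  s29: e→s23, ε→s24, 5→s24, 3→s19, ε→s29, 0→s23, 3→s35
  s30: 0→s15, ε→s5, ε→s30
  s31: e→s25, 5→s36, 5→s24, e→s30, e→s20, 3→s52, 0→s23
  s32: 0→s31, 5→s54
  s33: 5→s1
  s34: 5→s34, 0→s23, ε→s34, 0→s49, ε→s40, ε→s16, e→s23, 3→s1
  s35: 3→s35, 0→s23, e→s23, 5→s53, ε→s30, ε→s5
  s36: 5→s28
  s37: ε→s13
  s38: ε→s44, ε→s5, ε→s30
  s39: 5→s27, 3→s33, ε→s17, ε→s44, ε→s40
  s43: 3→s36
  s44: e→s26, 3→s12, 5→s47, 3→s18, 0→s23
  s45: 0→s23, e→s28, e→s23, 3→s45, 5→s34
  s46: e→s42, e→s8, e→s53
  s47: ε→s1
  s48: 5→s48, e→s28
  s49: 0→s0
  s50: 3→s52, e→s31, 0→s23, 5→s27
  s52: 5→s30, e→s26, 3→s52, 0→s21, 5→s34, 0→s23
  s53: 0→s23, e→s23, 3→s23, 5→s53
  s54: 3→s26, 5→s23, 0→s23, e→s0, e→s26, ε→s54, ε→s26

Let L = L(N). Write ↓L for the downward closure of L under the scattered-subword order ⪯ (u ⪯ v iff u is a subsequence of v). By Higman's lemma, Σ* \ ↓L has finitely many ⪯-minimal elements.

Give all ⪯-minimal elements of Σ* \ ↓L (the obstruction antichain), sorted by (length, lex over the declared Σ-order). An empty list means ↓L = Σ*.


|Q|=55, |F|=15, |δ|=148 (45 ε).
min D↑ (14 st, q0=0, F={1}): 0:0→1,5→2,3→3,e→4 1:0→1,5→1,3→1,e→1 2:0→1,5→2,3→5,e→1 3:0→1,5→6,3→3,e→7 4:0→1,5→8,3→3,e→9 5:0→1,5→6,3→5,e→1 6:0→1,5→6,3→10,e→1 7:0→1,5→1,3→7,e→7 8:0→1,5→8,3→11,e→1 9:0→1,5→10,3→12,e→9 10:0→1,5→1,3→10,e→1 11:0→1,5→13,3→11,e→1 12:0→1,5→10,3→12,e→7 13:0→1,5→13,3→1,e→1 (ε-aug+det+¬).
'0': |S_i|=[39, 7] end={s0,s15,s21,s23,s4,s42,s49} rej; 1/1 single-dels accept.
'5e': N↓-sim [39, 23, 2] end={s23,s28} ∉↓L; 2/2 deletions ∈↓L.
'3e5': run [39, 29, 9, 1] end={s23} rej; 3/3 single-dels accept.
'3535': run [39, 29, 14, 2, 1] end={s23} rej; 4/4 deletions ∈↓L.
'ee55': N↓-sim [39, 34, 24, 6, 1] end={s23} ∉↓L; 4/4 single-dels accept.
'e5353': |S_i|=[39, 34, 19, 9, 3, 1] end={s23} ∉↓L; 5/5 deletions ∈↓L.
6 obstructions.

A = [0, 5e, 3e5, 3535, ee55, e5353].
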